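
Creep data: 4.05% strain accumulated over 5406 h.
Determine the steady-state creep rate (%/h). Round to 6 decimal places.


Rate = 4.05 / 5406 = 0.000749 %/h

0.000749


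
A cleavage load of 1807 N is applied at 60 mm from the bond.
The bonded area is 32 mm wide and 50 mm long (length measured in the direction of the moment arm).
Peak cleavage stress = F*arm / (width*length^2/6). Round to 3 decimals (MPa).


Moment = 1807 * 60 = 108420 N*mm
Section modulus = 32 * 2500 / 6 = 80000 / 6 mm^3
Stress = 108420 / (80000 / 6) = 650520 / 80000
= 8.132 MPa

8.132


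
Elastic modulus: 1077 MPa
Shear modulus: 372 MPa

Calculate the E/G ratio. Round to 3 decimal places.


E / G = 1077 / 372 = 2.895

2.895


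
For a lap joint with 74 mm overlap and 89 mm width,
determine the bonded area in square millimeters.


Area = 74 * 89 = 6586 mm^2

6586


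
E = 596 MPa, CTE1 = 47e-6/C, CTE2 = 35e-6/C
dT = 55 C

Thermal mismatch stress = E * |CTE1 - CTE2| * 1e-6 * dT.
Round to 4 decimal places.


= 596 * 12e-6 * 55
= 0.3934 MPa

0.3934


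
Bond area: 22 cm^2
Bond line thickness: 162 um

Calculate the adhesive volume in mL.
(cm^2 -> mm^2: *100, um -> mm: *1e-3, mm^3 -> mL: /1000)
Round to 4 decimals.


V = 22*100 * 162*1e-3 / 1000
= 0.3564 mL

0.3564


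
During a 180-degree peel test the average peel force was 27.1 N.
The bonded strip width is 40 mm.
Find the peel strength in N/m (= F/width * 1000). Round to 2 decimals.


Peel strength = F/width * 1000
= 27.1 / 40 * 1000
= 677.50 N/m

677.50


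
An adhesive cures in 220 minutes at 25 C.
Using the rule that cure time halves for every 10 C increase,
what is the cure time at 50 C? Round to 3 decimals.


Factor = 2^((50 - 25) / 10) = 5.6569
Cure time = 220 / 5.6569
= 38.891 minutes

38.891


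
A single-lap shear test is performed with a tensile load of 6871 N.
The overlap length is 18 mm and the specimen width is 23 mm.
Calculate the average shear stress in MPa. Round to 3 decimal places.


Shear stress = F / (overlap * width)
= 6871 / (18 * 23)
= 6871 / 414
= 16.597 MPa

16.597


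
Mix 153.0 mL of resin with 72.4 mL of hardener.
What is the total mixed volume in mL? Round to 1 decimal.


Total = 153.0 + 72.4 = 225.4 mL

225.4


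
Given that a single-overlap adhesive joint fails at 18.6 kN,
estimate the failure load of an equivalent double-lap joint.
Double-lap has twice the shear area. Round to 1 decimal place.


Double-lap factor = 2
Expected load = 18.6 * 2 = 37.2 kN

37.2


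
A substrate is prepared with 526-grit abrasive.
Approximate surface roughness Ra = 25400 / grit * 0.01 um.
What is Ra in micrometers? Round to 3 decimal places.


Ra = 25400 / 526 * 0.01 = 0.483 um

0.483


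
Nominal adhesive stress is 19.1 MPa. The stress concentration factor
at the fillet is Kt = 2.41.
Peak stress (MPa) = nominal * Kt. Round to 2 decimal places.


Peak = 19.1 * 2.41 = 46.03 MPa

46.03


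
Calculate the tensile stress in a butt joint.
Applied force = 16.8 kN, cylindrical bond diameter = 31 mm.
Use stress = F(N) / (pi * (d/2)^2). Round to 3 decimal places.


A = pi * 15.5^2 = 754.7676 mm^2
sigma = 16800.0 / 754.7676 = 22.259 MPa

22.259


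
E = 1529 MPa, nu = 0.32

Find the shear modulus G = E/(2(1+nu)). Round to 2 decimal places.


G = 1529 / (2 * 1.32)
= 579.17 MPa

579.17


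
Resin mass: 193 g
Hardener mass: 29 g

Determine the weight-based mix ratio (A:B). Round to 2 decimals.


Ratio = 193 / 29 = 6.66

6.66


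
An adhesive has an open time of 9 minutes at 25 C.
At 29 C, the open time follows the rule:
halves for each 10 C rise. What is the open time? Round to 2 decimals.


Factor = 2^((29-25)/10) = 1.3195
Open time = 9 / 1.3195 = 6.82 min

6.82


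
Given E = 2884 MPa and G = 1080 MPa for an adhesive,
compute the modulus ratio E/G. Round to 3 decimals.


E/G ratio = 2884 / 1080 = 2.670

2.670


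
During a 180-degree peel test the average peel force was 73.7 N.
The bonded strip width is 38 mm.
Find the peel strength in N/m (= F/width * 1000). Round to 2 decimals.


Peel strength = F/width * 1000
= 73.7 / 38 * 1000
= 1939.47 N/m

1939.47


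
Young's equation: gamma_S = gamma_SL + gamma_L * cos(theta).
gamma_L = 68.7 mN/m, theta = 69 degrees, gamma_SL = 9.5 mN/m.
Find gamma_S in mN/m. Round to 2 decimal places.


cos(69 deg) = 0.358368
gamma_S = 9.5 + 68.7 * 0.358368
= 34.12 mN/m

34.12


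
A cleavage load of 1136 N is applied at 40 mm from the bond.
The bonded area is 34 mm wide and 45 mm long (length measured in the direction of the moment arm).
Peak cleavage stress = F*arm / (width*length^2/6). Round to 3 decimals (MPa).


Moment = 1136 * 40 = 45440 N*mm
Section modulus = 34 * 2025 / 6 = 68850 / 6 mm^3
Stress = 45440 / (68850 / 6) = 272640 / 68850
= 3.960 MPa

3.960


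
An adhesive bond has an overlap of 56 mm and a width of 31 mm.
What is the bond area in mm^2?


Bond area = overlap * width
= 56 * 31
= 1736 mm^2

1736


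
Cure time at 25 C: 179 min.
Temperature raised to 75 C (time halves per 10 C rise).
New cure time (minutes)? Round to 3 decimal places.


Acceleration factor = 2^(50/10) = 32.0000
New time = 179 / 32.0000 = 5.594 min

5.594


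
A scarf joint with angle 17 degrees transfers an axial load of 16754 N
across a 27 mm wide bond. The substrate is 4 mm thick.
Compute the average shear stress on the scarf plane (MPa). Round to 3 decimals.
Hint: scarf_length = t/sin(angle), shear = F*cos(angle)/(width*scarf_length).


scarf_length = 4 / sin(17 deg) = 13.6812 mm
cos(17 deg) = 0.956305
shear stress = 16754 * 0.956305 / (27 * 13.6812)
= 43.374 MPa

43.374


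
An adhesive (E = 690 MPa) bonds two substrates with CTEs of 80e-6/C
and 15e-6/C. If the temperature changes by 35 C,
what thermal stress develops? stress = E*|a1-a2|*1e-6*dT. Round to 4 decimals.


Stress = 690 * |80 - 15| * 1e-6 * 35
= 1.5698 MPa

1.5698


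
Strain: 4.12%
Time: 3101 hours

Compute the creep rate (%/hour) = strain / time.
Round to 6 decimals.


Creep rate = 4.12 / 3101
= 0.001329 %/h

0.001329


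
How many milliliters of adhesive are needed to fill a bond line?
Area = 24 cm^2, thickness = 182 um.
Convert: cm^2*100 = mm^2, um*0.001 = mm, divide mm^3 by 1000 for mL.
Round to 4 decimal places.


= (24 * 100) * (182 * 0.001) / 1000
= 0.4368 mL

0.4368


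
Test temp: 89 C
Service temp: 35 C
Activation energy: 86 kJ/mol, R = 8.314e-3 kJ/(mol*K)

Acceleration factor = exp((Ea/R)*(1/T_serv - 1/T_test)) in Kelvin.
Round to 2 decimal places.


AF = exp((86/0.008314)*(1/308.15 - 1/362.15))
= 149.20

149.20


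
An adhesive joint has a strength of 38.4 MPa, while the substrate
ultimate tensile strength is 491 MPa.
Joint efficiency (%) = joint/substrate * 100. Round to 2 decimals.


Efficiency = 38.4 / 491 * 100
= 7.82%

7.82


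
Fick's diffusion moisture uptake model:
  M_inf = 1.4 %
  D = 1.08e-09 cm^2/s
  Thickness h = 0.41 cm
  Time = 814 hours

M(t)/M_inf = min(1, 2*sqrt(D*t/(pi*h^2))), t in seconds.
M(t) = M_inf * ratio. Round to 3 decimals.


t_sec = 814 * 3600 = 2930400
ratio = 2*sqrt(1.08e-09*2930400/(pi*0.41^2))
= min(1, 0.154827)
= 0.154827
M(t) = 1.4 * 0.154827 = 0.217 %

0.217


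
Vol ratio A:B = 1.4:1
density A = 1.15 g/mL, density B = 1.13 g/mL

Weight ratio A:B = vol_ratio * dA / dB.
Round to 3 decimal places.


Weight ratio = 1.4 * 1.15 / 1.13
= 1.425

1.425


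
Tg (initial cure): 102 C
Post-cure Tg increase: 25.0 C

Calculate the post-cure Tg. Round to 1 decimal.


Post-cure Tg = 102 + 25.0 = 127.0 C

127.0


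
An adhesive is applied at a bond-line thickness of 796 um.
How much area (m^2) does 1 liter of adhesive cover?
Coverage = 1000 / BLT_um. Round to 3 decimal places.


Coverage = 1000 / 796 = 1.256 m^2

1.256


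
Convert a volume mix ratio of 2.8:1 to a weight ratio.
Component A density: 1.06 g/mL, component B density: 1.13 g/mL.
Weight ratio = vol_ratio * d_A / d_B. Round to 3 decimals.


= 2.8 * 1.06 / 1.13 = 2.627

2.627


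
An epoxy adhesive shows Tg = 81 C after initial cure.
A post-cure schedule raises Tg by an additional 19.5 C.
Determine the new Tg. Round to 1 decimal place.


New Tg = 81 + 19.5
= 100.5 C

100.5


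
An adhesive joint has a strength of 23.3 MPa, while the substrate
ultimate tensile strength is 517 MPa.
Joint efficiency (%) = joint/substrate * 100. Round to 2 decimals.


Efficiency = 23.3 / 517 * 100
= 4.51%

4.51


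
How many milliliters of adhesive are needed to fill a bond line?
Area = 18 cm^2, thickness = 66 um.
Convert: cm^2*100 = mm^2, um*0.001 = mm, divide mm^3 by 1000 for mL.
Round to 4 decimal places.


= (18 * 100) * (66 * 0.001) / 1000
= 0.1188 mL

0.1188


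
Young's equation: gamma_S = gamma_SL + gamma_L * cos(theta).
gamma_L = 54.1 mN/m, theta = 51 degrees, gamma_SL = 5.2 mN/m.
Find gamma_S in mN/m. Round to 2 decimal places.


cos(51 deg) = 0.629320
gamma_S = 5.2 + 54.1 * 0.629320
= 39.25 mN/m

39.25


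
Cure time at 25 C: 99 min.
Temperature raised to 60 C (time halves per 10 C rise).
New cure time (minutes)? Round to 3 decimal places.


Acceleration factor = 2^(35/10) = 11.3137
New time = 99 / 11.3137 = 8.750 min

8.750


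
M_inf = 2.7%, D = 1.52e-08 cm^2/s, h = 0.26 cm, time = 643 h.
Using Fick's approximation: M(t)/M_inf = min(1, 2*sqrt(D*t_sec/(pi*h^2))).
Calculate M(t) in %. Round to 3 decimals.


t = 2314800 s
ratio = min(1, 2*sqrt(1.52e-08*2314800/(pi*0.0676)))
= 0.814067
M(t) = 2.7 * 0.814067 = 2.198%

2.198


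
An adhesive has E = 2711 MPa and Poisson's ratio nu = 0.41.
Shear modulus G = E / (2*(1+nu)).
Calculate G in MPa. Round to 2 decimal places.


G = 2711 / (2*(1+0.41))
= 2711 / 2.82
= 961.35 MPa

961.35


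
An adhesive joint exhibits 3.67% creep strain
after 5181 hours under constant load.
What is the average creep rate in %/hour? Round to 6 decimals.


Creep rate = strain / time
= 3.67 / 5181
= 0.000708 %/h

0.000708


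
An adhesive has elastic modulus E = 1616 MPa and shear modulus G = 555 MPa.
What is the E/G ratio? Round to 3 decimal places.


E/G = 1616 / 555 = 2.912

2.912


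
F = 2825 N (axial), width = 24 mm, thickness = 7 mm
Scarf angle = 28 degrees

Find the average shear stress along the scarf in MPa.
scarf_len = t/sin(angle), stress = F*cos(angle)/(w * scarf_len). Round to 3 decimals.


scarf_len = 7/sin(28 deg) = 14.9104
cos(28 deg) = 0.882948
stress = 2825*0.882948/(24*14.9104) = 6.970 MPa

6.970


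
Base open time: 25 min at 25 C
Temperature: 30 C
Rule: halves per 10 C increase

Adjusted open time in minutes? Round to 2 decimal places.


Acceleration = 2^((30-25)/10) = 1.4142
Open time = 25 / 1.4142 = 17.68 min

17.68


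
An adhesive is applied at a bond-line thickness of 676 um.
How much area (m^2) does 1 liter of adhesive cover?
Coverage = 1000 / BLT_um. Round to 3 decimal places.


Coverage = 1000 / 676 = 1.479 m^2

1.479


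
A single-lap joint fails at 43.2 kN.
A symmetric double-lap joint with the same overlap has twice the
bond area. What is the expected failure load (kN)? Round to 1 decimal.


Double-lap load = 2 * 43.2 = 86.4 kN

86.4


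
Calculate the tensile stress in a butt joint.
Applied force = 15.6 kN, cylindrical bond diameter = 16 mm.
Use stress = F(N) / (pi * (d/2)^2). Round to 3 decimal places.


A = pi * 8.0^2 = 201.0619 mm^2
sigma = 15600.0 / 201.0619 = 77.588 MPa

77.588


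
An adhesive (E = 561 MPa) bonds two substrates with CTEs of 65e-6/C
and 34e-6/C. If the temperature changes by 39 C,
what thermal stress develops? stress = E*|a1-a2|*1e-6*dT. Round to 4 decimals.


Stress = 561 * |65 - 34| * 1e-6 * 39
= 0.6782 MPa

0.6782


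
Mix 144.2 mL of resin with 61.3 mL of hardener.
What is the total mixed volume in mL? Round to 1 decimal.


Total = 144.2 + 61.3 = 205.5 mL

205.5


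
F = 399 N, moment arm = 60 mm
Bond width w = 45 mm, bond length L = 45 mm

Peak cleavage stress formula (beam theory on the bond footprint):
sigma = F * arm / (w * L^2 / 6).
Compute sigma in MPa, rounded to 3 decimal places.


sigma = (399 * 60) / (45 * 2025 / 6)
= 23940 * 6 / 91125
= 143640 / 91125
= 1.576 MPa

1.576


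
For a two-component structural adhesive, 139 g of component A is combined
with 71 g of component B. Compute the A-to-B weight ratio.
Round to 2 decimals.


Weight ratio A:B = 139 / 71
= 1.96

1.96


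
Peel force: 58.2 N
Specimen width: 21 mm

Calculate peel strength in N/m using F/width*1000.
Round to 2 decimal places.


Peel strength = 58.2 / 21 * 1000 = 2771.43 N/m

2771.43


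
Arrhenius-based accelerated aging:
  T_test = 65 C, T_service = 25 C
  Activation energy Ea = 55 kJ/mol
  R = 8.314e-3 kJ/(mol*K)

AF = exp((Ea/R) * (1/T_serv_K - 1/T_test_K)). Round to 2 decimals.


T_test_K = 338.15, T_serv_K = 298.15
AF = exp((55/8.314e-3) * (1/298.15 - 1/338.15))
= 13.80

13.80


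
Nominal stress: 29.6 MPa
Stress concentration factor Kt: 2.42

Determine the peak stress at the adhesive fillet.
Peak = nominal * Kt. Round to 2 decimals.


Peak stress = 29.6 * 2.42
= 71.63 MPa

71.63


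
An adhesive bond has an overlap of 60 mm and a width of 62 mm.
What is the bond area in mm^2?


Bond area = overlap * width
= 60 * 62
= 3720 mm^2

3720


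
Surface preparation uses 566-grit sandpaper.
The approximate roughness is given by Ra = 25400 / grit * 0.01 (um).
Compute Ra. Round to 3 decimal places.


Ra = 25400 / 566 * 0.01
= 254 / 566
= 0.449 um

0.449


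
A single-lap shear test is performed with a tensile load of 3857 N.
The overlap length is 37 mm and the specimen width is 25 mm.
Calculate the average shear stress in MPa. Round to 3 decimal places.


Shear stress = F / (overlap * width)
= 3857 / (37 * 25)
= 3857 / 925
= 4.170 MPa

4.170


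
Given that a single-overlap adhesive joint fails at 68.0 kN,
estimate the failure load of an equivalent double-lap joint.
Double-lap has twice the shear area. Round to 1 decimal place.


Double-lap factor = 2
Expected load = 68.0 * 2 = 136.0 kN

136.0


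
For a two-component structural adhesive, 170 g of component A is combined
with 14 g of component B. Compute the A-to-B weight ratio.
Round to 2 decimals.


Weight ratio A:B = 170 / 14
= 12.14

12.14


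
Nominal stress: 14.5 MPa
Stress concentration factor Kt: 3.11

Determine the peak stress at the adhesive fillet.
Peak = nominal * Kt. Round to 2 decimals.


Peak stress = 14.5 * 3.11
= 45.10 MPa

45.10


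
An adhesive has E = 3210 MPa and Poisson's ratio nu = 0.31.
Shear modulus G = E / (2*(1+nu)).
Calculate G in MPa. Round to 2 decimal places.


G = 3210 / (2*(1+0.31))
= 3210 / 2.62
= 1225.19 MPa

1225.19


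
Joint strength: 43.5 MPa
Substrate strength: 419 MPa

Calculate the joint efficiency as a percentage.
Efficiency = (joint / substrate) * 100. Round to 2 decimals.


Efficiency = (43.5 / 419) * 100 = 10.38%

10.38


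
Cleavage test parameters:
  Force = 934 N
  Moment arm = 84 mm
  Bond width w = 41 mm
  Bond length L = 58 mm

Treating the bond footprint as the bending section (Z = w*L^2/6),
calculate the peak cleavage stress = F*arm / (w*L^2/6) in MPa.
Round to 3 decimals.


M = 934 * 84 = 78456 N*mm
Z = 41 * 58^2 / 6 = 137924 / 6 mm^3
sigma = M / Z = 6 * 78456 / 137924 = 470736 / 137924
= 3.413 MPa

3.413


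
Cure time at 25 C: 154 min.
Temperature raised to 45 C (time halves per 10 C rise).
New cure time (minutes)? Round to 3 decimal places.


Acceleration factor = 2^(20/10) = 4.0000
New time = 154 / 4.0000 = 38.500 min

38.500


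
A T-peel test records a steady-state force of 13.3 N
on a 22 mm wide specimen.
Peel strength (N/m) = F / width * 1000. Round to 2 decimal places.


Peel strength = 13.3 / 22 * 1000
= 604.55 N/m

604.55


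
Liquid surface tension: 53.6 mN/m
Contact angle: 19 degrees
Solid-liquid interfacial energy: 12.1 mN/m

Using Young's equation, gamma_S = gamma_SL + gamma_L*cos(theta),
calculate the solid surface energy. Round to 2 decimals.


gamma_S = 12.1 + 53.6 * cos(19)
= 62.78 mN/m

62.78


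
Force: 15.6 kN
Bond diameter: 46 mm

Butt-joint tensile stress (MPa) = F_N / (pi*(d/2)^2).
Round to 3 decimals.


F_N = 15.6 * 1000 = 15600.0 N
A = pi*(23.0)^2 = 1661.9025 mm^2
stress = 15600.0 / 1661.9025 = 9.387 MPa

9.387


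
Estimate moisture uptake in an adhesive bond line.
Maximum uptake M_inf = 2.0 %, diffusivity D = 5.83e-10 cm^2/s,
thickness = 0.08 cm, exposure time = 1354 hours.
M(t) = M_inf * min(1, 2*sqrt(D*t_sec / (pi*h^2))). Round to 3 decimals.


Convert time: 1354 h = 4874400 s
ratio = min(1, 2*sqrt(5.83e-10*4874400/(pi*0.08^2)))
= 0.751900
M(t) = 2.0 * 0.751900 = 1.504%

1.504


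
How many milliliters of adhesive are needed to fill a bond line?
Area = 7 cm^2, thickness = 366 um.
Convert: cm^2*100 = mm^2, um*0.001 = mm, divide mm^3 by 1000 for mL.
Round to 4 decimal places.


= (7 * 100) * (366 * 0.001) / 1000
= 0.2562 mL

0.2562


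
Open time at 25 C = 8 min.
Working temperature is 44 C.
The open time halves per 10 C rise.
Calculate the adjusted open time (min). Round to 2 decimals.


factor = 2^((44 - 25) / 10) = 3.7321
ot = 8 / 3.7321 = 2.14 min

2.14


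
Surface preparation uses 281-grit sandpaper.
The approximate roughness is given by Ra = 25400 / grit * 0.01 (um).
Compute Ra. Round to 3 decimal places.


Ra = 25400 / 281 * 0.01
= 254 / 281
= 0.904 um

0.904


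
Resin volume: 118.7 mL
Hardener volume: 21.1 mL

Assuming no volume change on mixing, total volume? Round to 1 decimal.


V_total = 118.7 + 21.1 = 139.8 mL

139.8


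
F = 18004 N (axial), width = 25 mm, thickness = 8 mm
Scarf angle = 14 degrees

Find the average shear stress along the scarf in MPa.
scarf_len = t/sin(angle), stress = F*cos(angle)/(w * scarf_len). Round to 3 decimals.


scarf_len = 8/sin(14 deg) = 33.0685
cos(14 deg) = 0.970296
stress = 18004*0.970296/(25*33.0685) = 21.131 MPa

21.131


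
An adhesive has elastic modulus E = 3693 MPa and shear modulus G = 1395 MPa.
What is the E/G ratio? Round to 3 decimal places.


E/G = 3693 / 1395 = 2.647

2.647


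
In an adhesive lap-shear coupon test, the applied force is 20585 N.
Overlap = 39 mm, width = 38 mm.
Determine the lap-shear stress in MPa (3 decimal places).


stress = F / (overlap * width)
= 20585 / (39 * 38)
= 13.890 MPa

13.890


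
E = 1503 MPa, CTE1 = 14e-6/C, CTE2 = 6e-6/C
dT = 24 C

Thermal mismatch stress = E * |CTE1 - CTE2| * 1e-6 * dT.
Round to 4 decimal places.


= 1503 * 8e-6 * 24
= 0.2886 MPa

0.2886


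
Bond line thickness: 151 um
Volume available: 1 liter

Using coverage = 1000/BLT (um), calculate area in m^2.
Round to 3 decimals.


1 L = 1e6 mm^3, thickness = 151 um = 0.151 mm
Area = 1e6 / 0.151 mm^2 = (1e6 / 0.151) / 1e6 m^2 = 1000 / 151 m^2
= 6.623 m^2

6.623


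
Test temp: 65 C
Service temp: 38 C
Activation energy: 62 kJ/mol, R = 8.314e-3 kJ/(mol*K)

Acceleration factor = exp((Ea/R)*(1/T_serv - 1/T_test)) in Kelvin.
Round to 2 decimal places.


AF = exp((62/0.008314)*(1/311.15 - 1/338.15))
= 6.78

6.78


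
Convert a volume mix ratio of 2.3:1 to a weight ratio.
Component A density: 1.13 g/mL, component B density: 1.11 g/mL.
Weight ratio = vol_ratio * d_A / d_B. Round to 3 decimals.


= 2.3 * 1.13 / 1.11 = 2.341

2.341


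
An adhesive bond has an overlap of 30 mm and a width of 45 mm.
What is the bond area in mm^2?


Bond area = overlap * width
= 30 * 45
= 1350 mm^2

1350


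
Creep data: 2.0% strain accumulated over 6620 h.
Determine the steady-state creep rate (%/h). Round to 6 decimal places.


Rate = 2.0 / 6620 = 0.000302 %/h

0.000302


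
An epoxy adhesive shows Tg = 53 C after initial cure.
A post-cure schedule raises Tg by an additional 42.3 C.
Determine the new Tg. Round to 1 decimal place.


New Tg = 53 + 42.3
= 95.3 C

95.3


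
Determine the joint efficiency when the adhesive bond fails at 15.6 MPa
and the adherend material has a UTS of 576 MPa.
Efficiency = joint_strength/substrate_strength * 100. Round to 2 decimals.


Joint efficiency = 15.6 / 576 * 100
= 2.71%

2.71


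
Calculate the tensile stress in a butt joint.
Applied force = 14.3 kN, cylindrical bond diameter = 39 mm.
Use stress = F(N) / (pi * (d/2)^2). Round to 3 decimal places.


A = pi * 19.5^2 = 1194.5906 mm^2
sigma = 14300.0 / 1194.5906 = 11.971 MPa

11.971


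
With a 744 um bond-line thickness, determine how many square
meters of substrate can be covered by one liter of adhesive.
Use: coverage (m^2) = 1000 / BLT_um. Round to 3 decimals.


Coverage = 1000 / 744 = 1.344 m^2

1.344


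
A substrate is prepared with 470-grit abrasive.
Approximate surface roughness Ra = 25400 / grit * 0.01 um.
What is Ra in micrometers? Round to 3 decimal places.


Ra = 25400 / 470 * 0.01 = 0.540 um

0.540


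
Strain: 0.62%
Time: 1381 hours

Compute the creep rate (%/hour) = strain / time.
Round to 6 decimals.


Creep rate = 0.62 / 1381
= 0.000449 %/h

0.000449


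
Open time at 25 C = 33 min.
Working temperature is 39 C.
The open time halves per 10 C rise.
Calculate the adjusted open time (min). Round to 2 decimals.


factor = 2^((39 - 25) / 10) = 2.6390
ot = 33 / 2.6390 = 12.50 min

12.50


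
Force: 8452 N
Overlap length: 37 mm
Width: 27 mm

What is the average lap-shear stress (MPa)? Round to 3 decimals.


Average shear stress = F / (overlap * width)
= 8452 / (37 * 27)
= 8.460 MPa

8.460


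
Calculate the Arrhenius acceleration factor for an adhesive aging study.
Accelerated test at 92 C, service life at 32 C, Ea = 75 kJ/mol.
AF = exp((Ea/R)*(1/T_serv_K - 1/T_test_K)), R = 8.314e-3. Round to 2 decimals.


T_test = 365.15 K, T_serv = 305.15 K
Ea/R = 75 / 0.008314 = 9020.93
AF = exp(9020.93 * (1/305.15 - 1/365.15))
= 128.71

128.71


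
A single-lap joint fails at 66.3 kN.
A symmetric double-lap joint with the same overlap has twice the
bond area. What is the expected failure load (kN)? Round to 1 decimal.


Double-lap load = 2 * 66.3 = 132.6 kN

132.6


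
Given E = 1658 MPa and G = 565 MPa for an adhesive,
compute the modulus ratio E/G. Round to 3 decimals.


E/G ratio = 1658 / 565 = 2.935

2.935


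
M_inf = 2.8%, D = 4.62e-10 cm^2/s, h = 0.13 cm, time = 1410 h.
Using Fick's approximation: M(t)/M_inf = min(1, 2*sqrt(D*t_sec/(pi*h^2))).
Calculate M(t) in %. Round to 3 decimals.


t = 5076000 s
ratio = min(1, 2*sqrt(4.62e-10*5076000/(pi*0.0169)))
= 0.420333
M(t) = 2.8 * 0.420333 = 1.177%

1.177


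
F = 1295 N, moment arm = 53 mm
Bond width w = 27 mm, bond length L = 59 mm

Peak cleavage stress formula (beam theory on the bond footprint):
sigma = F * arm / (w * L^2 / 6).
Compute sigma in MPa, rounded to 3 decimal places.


sigma = (1295 * 53) / (27 * 3481 / 6)
= 68635 * 6 / 93987
= 411810 / 93987
= 4.382 MPa

4.382


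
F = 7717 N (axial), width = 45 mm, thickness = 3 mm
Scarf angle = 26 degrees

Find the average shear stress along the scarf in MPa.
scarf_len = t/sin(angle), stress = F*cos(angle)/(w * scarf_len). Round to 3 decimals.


scarf_len = 3/sin(26 deg) = 6.8435
cos(26 deg) = 0.898794
stress = 7717*0.898794/(45*6.8435) = 22.523 MPa

22.523


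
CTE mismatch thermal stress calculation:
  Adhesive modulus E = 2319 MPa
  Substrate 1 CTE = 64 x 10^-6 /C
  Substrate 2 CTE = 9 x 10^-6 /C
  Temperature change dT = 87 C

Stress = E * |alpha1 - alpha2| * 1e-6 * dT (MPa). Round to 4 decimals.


delta_alpha = |64 - 9| = 55 x 10^-6/C
Stress = 2319 * 55e-6 * 87
= 11.0964 MPa

11.0964


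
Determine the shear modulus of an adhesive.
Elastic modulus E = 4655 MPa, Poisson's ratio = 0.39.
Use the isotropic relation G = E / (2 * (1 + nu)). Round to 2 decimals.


G = 4655 / (2*(1+0.39)) = 4655 / 2.78
= 1674.46 MPa

1674.46


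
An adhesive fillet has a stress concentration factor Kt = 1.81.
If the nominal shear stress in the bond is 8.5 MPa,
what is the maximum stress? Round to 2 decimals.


Max stress = 8.5 * 1.81 = 15.39 MPa

15.39


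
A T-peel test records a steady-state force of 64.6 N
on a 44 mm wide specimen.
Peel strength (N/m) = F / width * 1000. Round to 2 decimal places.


Peel strength = 64.6 / 44 * 1000
= 1468.18 N/m

1468.18


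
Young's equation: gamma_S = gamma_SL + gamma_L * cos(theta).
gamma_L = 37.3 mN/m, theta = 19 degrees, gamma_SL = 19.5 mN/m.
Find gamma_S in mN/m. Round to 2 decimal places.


cos(19 deg) = 0.945519
gamma_S = 19.5 + 37.3 * 0.945519
= 54.77 mN/m

54.77


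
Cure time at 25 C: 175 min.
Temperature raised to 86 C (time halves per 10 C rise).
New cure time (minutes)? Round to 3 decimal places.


Acceleration factor = 2^(61/10) = 68.5935
New time = 175 / 68.5935 = 2.551 min

2.551


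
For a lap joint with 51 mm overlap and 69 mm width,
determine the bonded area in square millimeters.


Area = 51 * 69 = 3519 mm^2

3519


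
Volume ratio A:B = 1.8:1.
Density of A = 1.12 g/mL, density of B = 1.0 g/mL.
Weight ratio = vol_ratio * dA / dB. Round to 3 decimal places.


Wt ratio = 1.8 * 1.12 / 1.0
= 2.016

2.016


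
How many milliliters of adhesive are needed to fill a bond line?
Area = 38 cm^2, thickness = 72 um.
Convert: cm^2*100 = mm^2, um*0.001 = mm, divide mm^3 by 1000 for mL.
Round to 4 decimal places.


= (38 * 100) * (72 * 0.001) / 1000
= 0.2736 mL

0.2736


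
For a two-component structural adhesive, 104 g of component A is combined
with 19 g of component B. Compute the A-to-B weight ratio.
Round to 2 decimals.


Weight ratio A:B = 104 / 19
= 5.47

5.47


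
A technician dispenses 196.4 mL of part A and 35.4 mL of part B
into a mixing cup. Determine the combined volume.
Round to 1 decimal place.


Combined volume = 196.4 + 35.4
= 231.8 mL

231.8


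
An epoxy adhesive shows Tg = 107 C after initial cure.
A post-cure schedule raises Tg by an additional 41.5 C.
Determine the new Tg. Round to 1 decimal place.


New Tg = 107 + 41.5
= 148.5 C

148.5


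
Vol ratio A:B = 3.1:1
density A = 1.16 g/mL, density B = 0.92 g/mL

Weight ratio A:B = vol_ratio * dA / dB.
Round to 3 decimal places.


Weight ratio = 3.1 * 1.16 / 0.92
= 3.909

3.909


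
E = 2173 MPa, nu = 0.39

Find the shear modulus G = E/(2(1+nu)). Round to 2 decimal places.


G = 2173 / (2 * 1.39)
= 781.65 MPa

781.65


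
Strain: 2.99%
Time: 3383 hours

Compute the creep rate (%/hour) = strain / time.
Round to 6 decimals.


Creep rate = 2.99 / 3383
= 0.000884 %/h

0.000884


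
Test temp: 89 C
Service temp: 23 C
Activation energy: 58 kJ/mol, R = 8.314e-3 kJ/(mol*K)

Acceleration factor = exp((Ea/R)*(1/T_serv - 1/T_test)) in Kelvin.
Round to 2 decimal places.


AF = exp((58/0.008314)*(1/296.15 - 1/362.15))
= 73.19

73.19


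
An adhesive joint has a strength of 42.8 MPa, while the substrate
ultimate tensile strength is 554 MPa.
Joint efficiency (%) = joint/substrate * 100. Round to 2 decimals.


Efficiency = 42.8 / 554 * 100
= 7.73%

7.73


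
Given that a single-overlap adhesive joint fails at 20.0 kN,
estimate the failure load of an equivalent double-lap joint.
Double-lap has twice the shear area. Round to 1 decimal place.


Double-lap factor = 2
Expected load = 20.0 * 2 = 40.0 kN

40.0


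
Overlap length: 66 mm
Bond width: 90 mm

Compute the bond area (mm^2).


Bond area = 66 * 90 = 5940 mm^2

5940


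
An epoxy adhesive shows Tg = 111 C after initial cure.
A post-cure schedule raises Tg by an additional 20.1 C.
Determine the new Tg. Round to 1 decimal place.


New Tg = 111 + 20.1
= 131.1 C

131.1


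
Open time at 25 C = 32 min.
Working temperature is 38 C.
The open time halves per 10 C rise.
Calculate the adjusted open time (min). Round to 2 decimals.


factor = 2^((38 - 25) / 10) = 2.4623
ot = 32 / 2.4623 = 13.00 min

13.00


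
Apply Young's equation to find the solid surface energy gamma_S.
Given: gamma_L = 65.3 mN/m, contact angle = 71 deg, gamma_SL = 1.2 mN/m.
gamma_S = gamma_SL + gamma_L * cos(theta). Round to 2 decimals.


theta_rad = 71 * pi/180 = 1.239184
gamma_S = 1.2 + 65.3 * cos(1.239184)
= 22.46 mN/m

22.46


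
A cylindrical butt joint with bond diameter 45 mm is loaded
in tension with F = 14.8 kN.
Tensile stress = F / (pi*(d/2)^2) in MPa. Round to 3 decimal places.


Area = pi * (45/2)^2 = 1590.4313 mm^2
Stress = 14.8*1000 / 1590.4313
= 9.306 MPa

9.306


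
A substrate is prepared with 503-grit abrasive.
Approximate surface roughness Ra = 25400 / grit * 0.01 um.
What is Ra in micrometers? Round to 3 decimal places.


Ra = 25400 / 503 * 0.01 = 0.505 um

0.505


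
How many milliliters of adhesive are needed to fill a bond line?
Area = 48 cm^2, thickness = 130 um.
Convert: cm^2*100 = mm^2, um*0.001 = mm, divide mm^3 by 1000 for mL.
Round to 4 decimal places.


= (48 * 100) * (130 * 0.001) / 1000
= 0.6240 mL

0.6240


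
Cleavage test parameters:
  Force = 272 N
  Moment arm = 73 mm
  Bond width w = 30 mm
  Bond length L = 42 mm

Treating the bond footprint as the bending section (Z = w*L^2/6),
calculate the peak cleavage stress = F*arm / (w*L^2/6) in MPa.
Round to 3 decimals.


M = 272 * 73 = 19856 N*mm
Z = 30 * 42^2 / 6 = 52920 / 6 mm^3
sigma = M / Z = 6 * 19856 / 52920 = 119136 / 52920
= 2.251 MPa

2.251


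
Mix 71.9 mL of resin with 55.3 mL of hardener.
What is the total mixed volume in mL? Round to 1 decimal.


Total = 71.9 + 55.3 = 127.2 mL

127.2


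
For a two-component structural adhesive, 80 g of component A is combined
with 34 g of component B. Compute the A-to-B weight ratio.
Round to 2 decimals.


Weight ratio A:B = 80 / 34
= 2.35

2.35


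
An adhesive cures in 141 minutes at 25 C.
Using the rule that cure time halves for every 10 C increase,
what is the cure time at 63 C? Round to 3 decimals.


Factor = 2^((63 - 25) / 10) = 13.9288
Cure time = 141 / 13.9288
= 10.123 minutes

10.123


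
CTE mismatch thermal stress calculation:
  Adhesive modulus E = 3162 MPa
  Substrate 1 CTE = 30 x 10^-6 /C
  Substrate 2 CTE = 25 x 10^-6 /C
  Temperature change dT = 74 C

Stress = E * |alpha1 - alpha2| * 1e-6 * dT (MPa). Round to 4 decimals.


delta_alpha = |30 - 25| = 5 x 10^-6/C
Stress = 3162 * 5e-6 * 74
= 1.1699 MPa

1.1699


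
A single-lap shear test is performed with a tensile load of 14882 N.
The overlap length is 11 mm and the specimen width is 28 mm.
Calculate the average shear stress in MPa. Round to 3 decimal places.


Shear stress = F / (overlap * width)
= 14882 / (11 * 28)
= 14882 / 308
= 48.318 MPa

48.318


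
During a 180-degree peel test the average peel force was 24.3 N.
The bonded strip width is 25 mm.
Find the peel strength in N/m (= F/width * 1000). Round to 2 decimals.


Peel strength = F/width * 1000
= 24.3 / 25 * 1000
= 972.00 N/m

972.00


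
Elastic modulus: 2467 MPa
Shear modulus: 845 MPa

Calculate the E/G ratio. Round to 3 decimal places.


E / G = 2467 / 845 = 2.920

2.920


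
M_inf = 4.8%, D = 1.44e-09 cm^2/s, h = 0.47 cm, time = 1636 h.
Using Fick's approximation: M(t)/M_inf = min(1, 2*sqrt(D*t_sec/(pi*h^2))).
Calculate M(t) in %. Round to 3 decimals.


t = 5889600 s
ratio = min(1, 2*sqrt(1.44e-09*5889600/(pi*0.2209)))
= 0.221096
M(t) = 4.8 * 0.221096 = 1.061%

1.061


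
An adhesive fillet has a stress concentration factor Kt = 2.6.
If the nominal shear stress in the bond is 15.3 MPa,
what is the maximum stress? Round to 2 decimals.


Max stress = 15.3 * 2.6 = 39.78 MPa

39.78


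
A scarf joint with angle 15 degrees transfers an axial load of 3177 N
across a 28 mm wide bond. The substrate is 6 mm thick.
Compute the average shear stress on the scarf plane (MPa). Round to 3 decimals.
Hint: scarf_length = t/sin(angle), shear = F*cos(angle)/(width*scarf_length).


scarf_length = 6 / sin(15 deg) = 23.1822 mm
cos(15 deg) = 0.965926
shear stress = 3177 * 0.965926 / (28 * 23.1822)
= 4.728 MPa

4.728


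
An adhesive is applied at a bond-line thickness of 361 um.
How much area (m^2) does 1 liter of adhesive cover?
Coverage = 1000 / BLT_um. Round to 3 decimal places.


Coverage = 1000 / 361 = 2.770 m^2

2.770


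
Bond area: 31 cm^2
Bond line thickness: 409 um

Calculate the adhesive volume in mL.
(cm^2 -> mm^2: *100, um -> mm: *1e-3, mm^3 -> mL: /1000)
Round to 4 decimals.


V = 31*100 * 409*1e-3 / 1000
= 1.2679 mL

1.2679


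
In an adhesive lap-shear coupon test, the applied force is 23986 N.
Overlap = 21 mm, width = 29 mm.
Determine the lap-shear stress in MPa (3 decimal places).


stress = F / (overlap * width)
= 23986 / (21 * 29)
= 39.386 MPa

39.386


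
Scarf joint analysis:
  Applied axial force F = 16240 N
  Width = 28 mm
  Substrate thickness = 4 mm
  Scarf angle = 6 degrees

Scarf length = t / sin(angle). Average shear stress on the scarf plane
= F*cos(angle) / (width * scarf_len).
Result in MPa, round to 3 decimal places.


Scarf length = 4 / sin(6 deg) = 38.2671 mm
cos(6 deg) = 0.994522
Shear = 16240 * 0.994522 / (28 * 38.2671)
= 15.074 MPa

15.074


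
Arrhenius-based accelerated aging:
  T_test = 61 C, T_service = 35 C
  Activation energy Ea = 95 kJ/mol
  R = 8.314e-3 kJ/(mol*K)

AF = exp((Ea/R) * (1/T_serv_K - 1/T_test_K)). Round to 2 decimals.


T_test_K = 334.15, T_serv_K = 308.15
AF = exp((95/8.314e-3) * (1/308.15 - 1/334.15))
= 17.91

17.91


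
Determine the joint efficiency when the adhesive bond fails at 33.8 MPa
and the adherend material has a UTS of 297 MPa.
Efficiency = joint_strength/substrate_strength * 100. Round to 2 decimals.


Joint efficiency = 33.8 / 297 * 100
= 11.38%

11.38


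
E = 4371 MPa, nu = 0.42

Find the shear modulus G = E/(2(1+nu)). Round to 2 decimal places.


G = 4371 / (2 * 1.42)
= 1539.08 MPa

1539.08


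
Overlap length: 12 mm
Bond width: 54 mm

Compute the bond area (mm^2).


Bond area = 12 * 54 = 648 mm^2

648


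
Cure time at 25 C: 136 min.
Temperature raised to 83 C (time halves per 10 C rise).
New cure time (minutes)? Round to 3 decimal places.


Acceleration factor = 2^(58/10) = 55.7152
New time = 136 / 55.7152 = 2.441 min

2.441


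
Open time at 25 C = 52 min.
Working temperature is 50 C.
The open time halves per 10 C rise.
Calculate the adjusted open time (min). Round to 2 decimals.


factor = 2^((50 - 25) / 10) = 5.6569
ot = 52 / 5.6569 = 9.19 min

9.19


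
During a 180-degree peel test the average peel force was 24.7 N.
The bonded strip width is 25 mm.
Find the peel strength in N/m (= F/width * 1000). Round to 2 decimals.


Peel strength = F/width * 1000
= 24.7 / 25 * 1000
= 988.00 N/m

988.00


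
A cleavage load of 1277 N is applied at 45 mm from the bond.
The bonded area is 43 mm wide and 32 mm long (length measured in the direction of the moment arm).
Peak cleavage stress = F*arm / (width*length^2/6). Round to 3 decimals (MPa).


Moment = 1277 * 45 = 57465 N*mm
Section modulus = 43 * 1024 / 6 = 44032 / 6 mm^3
Stress = 57465 / (44032 / 6) = 344790 / 44032
= 7.830 MPa

7.830


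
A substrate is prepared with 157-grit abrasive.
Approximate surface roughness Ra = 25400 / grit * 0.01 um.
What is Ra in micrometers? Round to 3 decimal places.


Ra = 25400 / 157 * 0.01 = 1.618 um

1.618


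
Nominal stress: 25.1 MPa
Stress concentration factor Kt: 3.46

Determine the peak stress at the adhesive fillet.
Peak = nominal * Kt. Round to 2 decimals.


Peak stress = 25.1 * 3.46
= 86.85 MPa

86.85


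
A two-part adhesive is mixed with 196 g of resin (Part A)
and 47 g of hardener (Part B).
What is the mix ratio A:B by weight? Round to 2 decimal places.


Mix ratio = mass_A / mass_B
= 196 / 47
= 4.17

4.17


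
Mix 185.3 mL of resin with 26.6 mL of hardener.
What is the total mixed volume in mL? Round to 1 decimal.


Total = 185.3 + 26.6 = 211.9 mL

211.9


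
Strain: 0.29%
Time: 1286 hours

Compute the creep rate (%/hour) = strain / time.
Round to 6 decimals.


Creep rate = 0.29 / 1286
= 0.000226 %/h

0.000226


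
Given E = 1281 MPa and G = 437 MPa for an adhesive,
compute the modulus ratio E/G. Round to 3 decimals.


E/G ratio = 1281 / 437 = 2.931

2.931


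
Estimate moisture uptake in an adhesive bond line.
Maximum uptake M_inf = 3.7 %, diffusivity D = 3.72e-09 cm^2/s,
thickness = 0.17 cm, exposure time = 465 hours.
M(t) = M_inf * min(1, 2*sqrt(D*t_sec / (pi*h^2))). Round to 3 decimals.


Convert time: 465 h = 1674000 s
ratio = min(1, 2*sqrt(3.72e-09*1674000/(pi*0.17^2)))
= 0.523788
M(t) = 3.7 * 0.523788 = 1.938%

1.938


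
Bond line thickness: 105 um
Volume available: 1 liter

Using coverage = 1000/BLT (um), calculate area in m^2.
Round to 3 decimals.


1 L = 1e6 mm^3, thickness = 105 um = 0.105 mm
Area = 1e6 / 0.105 mm^2 = (1e6 / 0.105) / 1e6 m^2 = 1000 / 105 m^2
= 9.524 m^2

9.524


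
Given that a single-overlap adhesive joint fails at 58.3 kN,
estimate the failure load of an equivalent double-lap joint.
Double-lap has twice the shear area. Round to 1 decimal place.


Double-lap factor = 2
Expected load = 58.3 * 2 = 116.6 kN

116.6


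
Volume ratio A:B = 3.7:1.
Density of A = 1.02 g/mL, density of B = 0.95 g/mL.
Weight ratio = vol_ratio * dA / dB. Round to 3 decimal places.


Wt ratio = 3.7 * 1.02 / 0.95
= 3.973

3.973


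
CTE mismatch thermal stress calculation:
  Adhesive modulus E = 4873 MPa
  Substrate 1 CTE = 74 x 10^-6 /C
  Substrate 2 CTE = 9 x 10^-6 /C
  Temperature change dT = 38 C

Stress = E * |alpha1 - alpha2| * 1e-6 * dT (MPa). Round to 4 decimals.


delta_alpha = |74 - 9| = 65 x 10^-6/C
Stress = 4873 * 65e-6 * 38
= 12.0363 MPa

12.0363


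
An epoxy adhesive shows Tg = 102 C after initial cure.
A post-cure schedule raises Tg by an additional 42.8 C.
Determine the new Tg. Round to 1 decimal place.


New Tg = 102 + 42.8
= 144.8 C

144.8


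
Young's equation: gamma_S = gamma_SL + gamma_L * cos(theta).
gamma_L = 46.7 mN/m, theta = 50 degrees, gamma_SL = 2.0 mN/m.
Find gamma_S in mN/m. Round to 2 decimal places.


cos(50 deg) = 0.642788
gamma_S = 2.0 + 46.7 * 0.642788
= 32.02 mN/m

32.02


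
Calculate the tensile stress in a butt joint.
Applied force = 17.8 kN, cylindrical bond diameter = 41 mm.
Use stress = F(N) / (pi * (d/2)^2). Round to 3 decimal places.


A = pi * 20.5^2 = 1320.2543 mm^2
sigma = 17800.0 / 1320.2543 = 13.482 MPa

13.482


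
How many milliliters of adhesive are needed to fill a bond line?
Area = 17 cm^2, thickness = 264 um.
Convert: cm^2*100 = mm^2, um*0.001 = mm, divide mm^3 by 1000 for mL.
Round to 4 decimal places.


= (17 * 100) * (264 * 0.001) / 1000
= 0.4488 mL

0.4488


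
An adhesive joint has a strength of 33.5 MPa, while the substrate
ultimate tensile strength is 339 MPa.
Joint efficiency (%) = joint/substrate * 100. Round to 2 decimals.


Efficiency = 33.5 / 339 * 100
= 9.88%

9.88


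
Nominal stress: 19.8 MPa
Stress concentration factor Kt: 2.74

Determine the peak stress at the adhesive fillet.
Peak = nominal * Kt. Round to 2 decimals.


Peak stress = 19.8 * 2.74
= 54.25 MPa

54.25


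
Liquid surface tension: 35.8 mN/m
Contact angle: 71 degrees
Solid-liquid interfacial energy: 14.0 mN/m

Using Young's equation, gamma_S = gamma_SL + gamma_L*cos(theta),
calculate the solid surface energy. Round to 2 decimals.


gamma_S = 14.0 + 35.8 * cos(71)
= 25.66 mN/m

25.66


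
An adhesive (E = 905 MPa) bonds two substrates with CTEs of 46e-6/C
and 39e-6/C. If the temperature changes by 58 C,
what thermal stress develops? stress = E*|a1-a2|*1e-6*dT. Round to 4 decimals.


Stress = 905 * |46 - 39| * 1e-6 * 58
= 0.3674 MPa

0.3674


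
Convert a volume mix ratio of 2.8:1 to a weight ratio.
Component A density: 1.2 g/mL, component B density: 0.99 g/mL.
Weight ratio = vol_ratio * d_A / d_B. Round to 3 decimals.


= 2.8 * 1.2 / 0.99 = 3.394

3.394


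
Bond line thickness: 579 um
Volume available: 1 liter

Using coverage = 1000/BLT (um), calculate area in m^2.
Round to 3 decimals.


1 L = 1e6 mm^3, thickness = 579 um = 0.579 mm
Area = 1e6 / 0.579 mm^2 = (1e6 / 0.579) / 1e6 m^2 = 1000 / 579 m^2
= 1.727 m^2

1.727
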